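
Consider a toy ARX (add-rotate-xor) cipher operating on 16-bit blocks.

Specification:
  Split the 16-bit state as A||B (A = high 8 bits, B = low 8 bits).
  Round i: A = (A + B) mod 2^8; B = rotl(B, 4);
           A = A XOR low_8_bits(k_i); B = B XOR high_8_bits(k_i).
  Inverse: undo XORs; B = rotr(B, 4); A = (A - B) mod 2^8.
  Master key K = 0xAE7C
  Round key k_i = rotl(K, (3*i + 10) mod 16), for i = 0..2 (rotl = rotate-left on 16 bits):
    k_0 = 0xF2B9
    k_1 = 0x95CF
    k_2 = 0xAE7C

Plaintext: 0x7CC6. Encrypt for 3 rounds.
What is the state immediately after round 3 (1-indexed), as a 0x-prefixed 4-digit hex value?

s_0 = plaintext = 0x7CC6
s_1 = Round(s_0, k_0) = 0xFB9E
s_2 = Round(s_1, k_1) = 0x567C
s_3 = Round(s_2, k_2) = 0xAE69

0xAE69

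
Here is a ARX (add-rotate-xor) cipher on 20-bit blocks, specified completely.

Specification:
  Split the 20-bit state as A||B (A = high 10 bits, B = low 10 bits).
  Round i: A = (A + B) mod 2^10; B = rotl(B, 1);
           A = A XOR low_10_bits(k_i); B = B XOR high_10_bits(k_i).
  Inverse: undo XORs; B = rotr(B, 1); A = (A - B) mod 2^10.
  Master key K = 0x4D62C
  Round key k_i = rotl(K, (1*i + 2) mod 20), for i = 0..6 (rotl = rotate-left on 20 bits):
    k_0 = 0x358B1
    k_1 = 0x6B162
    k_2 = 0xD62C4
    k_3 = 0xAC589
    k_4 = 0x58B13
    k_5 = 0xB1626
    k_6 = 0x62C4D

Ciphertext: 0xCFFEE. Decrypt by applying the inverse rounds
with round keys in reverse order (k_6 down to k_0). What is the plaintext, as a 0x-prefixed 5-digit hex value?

0x55B3C

s_0 = ciphertext = 0xCFFEE
s_1 = InvRound(s_0, k_6) = 0x10332
s_2 = InvRound(s_1, k_5) = 0xDAEFB
s_3 = InvRound(s_2, k_4) = 0x2B3CC
s_4 = InvRound(s_3, k_3) = 0x99EBE
s_5 = InvRound(s_4, k_2) = 0xEC0F3
s_6 = InvRound(s_5, k_1) = 0x08EAF
s_7 = InvRound(s_6, k_0) = 0x55B3C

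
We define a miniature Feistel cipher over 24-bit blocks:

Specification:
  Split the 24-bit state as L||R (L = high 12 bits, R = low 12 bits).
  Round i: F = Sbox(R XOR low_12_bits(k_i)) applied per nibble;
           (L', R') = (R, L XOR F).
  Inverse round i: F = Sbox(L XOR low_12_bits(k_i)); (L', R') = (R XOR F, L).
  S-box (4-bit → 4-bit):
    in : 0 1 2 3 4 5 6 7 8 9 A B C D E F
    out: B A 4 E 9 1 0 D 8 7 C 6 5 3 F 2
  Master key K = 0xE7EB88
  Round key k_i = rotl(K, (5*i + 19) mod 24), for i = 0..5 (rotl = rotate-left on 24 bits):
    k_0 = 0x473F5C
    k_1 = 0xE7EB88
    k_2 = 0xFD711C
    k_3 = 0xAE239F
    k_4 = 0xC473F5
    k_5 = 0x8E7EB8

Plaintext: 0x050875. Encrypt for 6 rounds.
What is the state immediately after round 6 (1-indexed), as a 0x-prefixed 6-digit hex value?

0xFD2544

s_0 = plaintext = 0x050875
s_1 = Round(s_0, k_0) = 0x875D17
s_2 = Round(s_1, k_1) = 0xD17807
s_3 = Round(s_2, k_2) = 0x807AB1
s_4 = Round(s_3, k_3) = 0xAB1F48
s_5 = Round(s_4, k_4) = 0xF48FD2
s_6 = Round(s_5, k_5) = 0xFD2544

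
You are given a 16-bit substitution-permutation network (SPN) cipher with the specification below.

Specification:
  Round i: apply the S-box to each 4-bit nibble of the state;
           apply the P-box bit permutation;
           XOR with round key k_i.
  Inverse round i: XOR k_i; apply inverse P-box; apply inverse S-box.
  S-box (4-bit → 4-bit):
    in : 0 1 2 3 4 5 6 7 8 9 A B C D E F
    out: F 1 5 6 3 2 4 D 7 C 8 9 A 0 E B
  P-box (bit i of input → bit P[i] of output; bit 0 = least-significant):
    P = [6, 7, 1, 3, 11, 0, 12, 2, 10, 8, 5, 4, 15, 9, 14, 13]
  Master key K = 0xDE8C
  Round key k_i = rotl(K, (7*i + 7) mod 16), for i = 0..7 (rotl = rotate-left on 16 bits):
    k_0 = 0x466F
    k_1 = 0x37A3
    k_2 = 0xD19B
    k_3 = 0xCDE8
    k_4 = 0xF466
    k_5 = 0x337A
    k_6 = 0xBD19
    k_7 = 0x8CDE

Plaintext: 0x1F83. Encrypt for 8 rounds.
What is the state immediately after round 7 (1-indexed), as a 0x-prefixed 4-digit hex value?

s_0 = plaintext = 0x1F83
s_1 = Round(s_0, k_0) = 0xDBFC
s_2 = Round(s_1, k_1) = 0x3B3E
s_3 = Round(s_2, k_2) = 0x8700
s_4 = Round(s_3, k_3) = 0x1317
s_5 = Round(s_4, k_4) = 0x7D0C
s_6 = Round(s_5, k_5) = 0xCBF7
s_7 = Round(s_6, k_6) = 0x9346
s_8 = Round(s_7, k_7) = 0xE5FD

0x9346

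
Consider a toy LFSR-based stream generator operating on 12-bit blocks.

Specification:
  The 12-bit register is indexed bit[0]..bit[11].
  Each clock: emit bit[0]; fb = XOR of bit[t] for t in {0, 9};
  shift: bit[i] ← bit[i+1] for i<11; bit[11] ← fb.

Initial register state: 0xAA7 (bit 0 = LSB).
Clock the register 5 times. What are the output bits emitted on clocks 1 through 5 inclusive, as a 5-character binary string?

11100

reg_0 = 0xAA7
clock 1: out=1, reg = 0x553
clock 2: out=1, reg = 0xAA9
clock 3: out=1, reg = 0x554
clock 4: out=0, reg = 0x2AA
clock 5: out=0, reg = 0x955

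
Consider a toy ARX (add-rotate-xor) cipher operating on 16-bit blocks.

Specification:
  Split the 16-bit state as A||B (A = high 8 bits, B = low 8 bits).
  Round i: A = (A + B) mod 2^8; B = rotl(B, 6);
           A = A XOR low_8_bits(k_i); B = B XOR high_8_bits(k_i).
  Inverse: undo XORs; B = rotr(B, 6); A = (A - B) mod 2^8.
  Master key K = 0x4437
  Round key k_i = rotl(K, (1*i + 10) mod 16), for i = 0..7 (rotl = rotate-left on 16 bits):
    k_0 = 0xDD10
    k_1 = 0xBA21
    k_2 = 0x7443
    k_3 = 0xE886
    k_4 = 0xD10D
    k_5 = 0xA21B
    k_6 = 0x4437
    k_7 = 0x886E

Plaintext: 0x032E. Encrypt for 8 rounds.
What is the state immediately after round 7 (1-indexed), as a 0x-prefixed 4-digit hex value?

0x85ED

s_0 = plaintext = 0x032E
s_1 = Round(s_0, k_0) = 0x2156
s_2 = Round(s_1, k_1) = 0x562F
s_3 = Round(s_2, k_2) = 0xC6BF
s_4 = Round(s_3, k_3) = 0x0307
s_5 = Round(s_4, k_4) = 0x0710
s_6 = Round(s_5, k_5) = 0x0CA6
s_7 = Round(s_6, k_6) = 0x85ED
s_8 = Round(s_7, k_7) = 0x1CF3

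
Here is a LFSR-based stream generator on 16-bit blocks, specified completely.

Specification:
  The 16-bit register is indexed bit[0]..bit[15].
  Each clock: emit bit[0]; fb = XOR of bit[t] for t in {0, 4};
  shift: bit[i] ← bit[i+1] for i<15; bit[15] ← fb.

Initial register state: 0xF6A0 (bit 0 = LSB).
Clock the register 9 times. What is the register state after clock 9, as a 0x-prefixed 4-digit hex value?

reg_0 = 0xF6A0
clock 1: out=0, reg = 0x7B50
clock 2: out=0, reg = 0xBDA8
clock 3: out=0, reg = 0x5ED4
clock 4: out=0, reg = 0xAF6A
clock 5: out=0, reg = 0x57B5
clock 6: out=1, reg = 0x2BDA
clock 7: out=0, reg = 0x95ED
clock 8: out=1, reg = 0xCAF6
clock 9: out=0, reg = 0xE57B

0xE57B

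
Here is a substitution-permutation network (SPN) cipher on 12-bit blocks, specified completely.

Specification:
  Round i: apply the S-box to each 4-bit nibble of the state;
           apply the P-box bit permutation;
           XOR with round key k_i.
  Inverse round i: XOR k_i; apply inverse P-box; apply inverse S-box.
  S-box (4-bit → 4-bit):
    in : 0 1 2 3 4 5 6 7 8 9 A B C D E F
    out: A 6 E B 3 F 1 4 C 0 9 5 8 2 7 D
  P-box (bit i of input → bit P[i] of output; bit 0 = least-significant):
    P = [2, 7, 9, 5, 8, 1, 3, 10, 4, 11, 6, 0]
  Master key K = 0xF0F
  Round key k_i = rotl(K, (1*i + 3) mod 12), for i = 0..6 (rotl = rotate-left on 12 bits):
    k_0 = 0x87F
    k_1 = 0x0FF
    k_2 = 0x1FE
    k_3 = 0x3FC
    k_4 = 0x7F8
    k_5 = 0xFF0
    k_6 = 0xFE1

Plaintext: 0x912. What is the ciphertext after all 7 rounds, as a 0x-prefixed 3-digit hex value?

s_0 = plaintext = 0x912
s_1 = Round(s_0, k_0) = 0xAD5
s_2 = Round(s_1, k_1) = 0x248
s_3 = Round(s_2, k_2) = 0xA9D
s_4 = Round(s_3, k_3) = 0x36D
s_5 = Round(s_4, k_4) = 0xE69
s_6 = Round(s_5, k_5) = 0x6A0
s_7 = Round(s_6, k_6) = 0xA51

0xA51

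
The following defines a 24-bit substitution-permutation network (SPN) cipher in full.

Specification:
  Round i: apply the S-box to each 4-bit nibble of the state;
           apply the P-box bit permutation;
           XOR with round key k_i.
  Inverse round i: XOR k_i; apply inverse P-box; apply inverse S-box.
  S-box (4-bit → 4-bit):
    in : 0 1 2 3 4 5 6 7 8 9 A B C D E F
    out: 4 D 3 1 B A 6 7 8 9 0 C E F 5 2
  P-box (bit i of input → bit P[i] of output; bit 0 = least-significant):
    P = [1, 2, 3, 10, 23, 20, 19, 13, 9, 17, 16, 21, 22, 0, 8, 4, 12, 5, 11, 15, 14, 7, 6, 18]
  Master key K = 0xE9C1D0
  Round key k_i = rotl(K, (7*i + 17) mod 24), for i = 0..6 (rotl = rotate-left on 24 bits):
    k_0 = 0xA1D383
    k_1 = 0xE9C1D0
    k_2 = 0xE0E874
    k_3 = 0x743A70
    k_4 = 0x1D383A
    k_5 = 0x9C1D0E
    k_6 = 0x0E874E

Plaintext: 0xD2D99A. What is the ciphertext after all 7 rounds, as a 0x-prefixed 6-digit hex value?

0xDBF9DE

s_0 = plaintext = 0xD2D99A
s_1 = Round(s_0, k_0) = 0x45A072
s_2 = Round(s_1, k_1) = 0x740176
s_3 = Round(s_2, k_2) = 0x593B98
s_4 = Round(s_3, k_3) = 0x918EF0
s_5 = Round(s_4, k_4) = 0x08E222
s_6 = Round(s_5, k_5) = 0x4E9E48
s_7 = Round(s_6, k_6) = 0xDBF9DE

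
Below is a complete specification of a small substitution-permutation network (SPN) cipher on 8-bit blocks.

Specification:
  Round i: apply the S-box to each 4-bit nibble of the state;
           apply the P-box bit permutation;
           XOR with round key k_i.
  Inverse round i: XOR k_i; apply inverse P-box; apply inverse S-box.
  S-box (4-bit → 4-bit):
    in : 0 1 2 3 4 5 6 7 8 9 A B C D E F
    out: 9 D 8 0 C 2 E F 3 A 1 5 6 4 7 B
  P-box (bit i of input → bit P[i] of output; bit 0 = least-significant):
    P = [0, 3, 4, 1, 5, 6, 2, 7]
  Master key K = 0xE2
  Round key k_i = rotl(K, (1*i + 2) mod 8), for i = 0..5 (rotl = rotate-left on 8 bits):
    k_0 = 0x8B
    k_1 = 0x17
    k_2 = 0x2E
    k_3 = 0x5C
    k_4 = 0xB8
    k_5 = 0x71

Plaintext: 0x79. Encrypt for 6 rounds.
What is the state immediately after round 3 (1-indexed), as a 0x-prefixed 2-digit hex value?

s_0 = plaintext = 0x79
s_1 = Round(s_0, k_0) = 0x65
s_2 = Round(s_1, k_1) = 0xDB
s_3 = Round(s_2, k_2) = 0x3B
s_4 = Round(s_3, k_3) = 0x4D
s_5 = Round(s_4, k_4) = 0x2C
s_6 = Round(s_5, k_5) = 0xE9

0x3B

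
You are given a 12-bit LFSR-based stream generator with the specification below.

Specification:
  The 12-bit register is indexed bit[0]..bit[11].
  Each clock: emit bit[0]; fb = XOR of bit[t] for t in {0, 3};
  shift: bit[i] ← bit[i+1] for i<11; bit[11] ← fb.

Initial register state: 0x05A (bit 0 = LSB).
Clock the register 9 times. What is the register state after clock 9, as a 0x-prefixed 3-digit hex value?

0x288

reg_0 = 0x05A
clock 1: out=0, reg = 0x82D
clock 2: out=1, reg = 0x416
clock 3: out=0, reg = 0x20B
clock 4: out=1, reg = 0x105
clock 5: out=1, reg = 0x882
clock 6: out=0, reg = 0x441
clock 7: out=1, reg = 0xA20
clock 8: out=0, reg = 0x510
clock 9: out=0, reg = 0x288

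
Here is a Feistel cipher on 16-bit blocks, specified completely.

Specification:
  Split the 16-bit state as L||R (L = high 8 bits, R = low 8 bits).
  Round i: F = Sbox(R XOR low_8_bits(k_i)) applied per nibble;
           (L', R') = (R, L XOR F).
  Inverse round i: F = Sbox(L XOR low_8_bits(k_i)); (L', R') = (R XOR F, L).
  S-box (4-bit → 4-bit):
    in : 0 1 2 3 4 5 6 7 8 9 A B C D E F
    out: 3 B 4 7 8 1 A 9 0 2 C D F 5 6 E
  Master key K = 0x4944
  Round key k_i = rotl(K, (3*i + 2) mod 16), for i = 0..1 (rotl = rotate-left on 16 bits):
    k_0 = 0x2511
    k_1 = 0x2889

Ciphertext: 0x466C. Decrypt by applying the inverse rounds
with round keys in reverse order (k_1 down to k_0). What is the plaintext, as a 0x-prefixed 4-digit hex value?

0x4192

s_0 = ciphertext = 0x466C
s_1 = InvRound(s_0, k_1) = 0x9246
s_2 = InvRound(s_1, k_0) = 0x4192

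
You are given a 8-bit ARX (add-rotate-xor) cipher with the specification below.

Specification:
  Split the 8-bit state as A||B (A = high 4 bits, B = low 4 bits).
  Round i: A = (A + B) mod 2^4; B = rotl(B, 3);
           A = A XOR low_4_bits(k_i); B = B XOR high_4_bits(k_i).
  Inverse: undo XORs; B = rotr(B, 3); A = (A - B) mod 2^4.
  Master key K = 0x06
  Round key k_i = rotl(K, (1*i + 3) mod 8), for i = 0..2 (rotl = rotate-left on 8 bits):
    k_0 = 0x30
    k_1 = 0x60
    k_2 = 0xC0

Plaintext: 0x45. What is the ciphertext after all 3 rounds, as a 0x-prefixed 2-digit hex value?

0xC9

s_0 = plaintext = 0x45
s_1 = Round(s_0, k_0) = 0x99
s_2 = Round(s_1, k_1) = 0x2A
s_3 = Round(s_2, k_2) = 0xC9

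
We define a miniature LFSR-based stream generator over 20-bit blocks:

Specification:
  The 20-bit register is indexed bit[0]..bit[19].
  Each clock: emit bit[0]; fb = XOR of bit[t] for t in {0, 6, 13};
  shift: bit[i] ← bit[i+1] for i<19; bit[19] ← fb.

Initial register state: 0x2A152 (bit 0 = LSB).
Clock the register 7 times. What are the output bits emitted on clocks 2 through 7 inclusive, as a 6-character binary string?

100101

reg_0 = 0x2A152
clock 1: out=0, reg = 0x150A9
clock 2: out=1, reg = 0x8A854
clock 3: out=0, reg = 0x4542A
clock 4: out=0, reg = 0x22A15
clock 5: out=1, reg = 0x1150A
clock 6: out=0, reg = 0x08A85
clock 7: out=1, reg = 0x84542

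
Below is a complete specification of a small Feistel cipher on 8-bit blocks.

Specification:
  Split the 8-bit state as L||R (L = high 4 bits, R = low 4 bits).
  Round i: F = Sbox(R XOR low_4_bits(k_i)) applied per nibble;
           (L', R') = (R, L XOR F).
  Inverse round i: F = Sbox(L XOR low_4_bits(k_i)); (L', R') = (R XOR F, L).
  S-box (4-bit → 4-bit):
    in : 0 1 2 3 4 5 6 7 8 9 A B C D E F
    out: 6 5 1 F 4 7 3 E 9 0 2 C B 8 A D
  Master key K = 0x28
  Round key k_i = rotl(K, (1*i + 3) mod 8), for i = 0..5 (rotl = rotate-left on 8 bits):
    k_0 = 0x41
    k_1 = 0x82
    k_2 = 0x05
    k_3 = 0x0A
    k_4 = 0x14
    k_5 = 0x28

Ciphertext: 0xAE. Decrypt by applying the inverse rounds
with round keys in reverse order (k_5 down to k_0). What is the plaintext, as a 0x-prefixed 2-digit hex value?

0x51

s_0 = ciphertext = 0xAE
s_1 = InvRound(s_0, k_5) = 0xFA
s_2 = InvRound(s_1, k_4) = 0x6F
s_3 = InvRound(s_2, k_3) = 0x46
s_4 = InvRound(s_3, k_2) = 0x34
s_5 = InvRound(s_4, k_1) = 0x13
s_6 = InvRound(s_5, k_0) = 0x51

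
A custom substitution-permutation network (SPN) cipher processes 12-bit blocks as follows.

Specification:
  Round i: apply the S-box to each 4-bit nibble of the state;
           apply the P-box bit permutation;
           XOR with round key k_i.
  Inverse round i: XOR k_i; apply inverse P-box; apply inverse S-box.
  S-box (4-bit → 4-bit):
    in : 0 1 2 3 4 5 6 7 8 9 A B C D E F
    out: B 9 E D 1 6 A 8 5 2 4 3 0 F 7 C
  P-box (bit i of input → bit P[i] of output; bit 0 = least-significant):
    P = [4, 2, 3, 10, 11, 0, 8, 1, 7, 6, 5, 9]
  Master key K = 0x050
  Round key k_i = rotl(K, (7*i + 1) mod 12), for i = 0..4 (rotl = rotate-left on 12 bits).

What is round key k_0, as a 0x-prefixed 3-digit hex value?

0x0A0

K = 0x050
k_0 = rotl(K, (7*0+1) mod 12) = rotl(K, 1) = 0x0A0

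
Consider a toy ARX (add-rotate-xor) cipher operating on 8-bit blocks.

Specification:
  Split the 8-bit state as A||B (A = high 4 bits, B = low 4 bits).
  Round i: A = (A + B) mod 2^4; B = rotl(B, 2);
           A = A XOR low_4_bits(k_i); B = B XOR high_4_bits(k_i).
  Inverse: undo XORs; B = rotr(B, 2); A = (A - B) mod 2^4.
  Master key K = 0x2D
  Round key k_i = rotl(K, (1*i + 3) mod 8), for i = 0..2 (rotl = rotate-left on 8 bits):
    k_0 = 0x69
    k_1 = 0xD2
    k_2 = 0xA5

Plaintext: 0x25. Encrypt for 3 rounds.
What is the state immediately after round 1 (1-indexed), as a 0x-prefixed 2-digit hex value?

s_0 = plaintext = 0x25
s_1 = Round(s_0, k_0) = 0xE3
s_2 = Round(s_1, k_1) = 0x31
s_3 = Round(s_2, k_2) = 0x1E

0xE3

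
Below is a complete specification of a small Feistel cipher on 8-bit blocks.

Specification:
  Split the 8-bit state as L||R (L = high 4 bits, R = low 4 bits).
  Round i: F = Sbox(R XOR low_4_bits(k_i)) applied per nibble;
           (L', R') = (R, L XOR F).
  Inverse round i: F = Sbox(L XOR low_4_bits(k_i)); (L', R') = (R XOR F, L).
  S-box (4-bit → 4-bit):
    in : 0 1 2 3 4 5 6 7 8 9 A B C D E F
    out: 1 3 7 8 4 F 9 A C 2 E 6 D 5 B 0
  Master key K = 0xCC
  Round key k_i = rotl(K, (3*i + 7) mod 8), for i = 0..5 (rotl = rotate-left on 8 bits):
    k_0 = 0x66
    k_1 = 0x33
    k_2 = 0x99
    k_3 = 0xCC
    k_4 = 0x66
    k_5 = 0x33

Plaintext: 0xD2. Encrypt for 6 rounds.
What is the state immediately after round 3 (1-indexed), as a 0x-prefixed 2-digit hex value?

s_0 = plaintext = 0xD2
s_1 = Round(s_0, k_0) = 0x29
s_2 = Round(s_1, k_1) = 0x9C
s_3 = Round(s_2, k_2) = 0xC6
s_4 = Round(s_3, k_3) = 0x62
s_5 = Round(s_4, k_4) = 0x22
s_6 = Round(s_5, k_5) = 0x21

0xC6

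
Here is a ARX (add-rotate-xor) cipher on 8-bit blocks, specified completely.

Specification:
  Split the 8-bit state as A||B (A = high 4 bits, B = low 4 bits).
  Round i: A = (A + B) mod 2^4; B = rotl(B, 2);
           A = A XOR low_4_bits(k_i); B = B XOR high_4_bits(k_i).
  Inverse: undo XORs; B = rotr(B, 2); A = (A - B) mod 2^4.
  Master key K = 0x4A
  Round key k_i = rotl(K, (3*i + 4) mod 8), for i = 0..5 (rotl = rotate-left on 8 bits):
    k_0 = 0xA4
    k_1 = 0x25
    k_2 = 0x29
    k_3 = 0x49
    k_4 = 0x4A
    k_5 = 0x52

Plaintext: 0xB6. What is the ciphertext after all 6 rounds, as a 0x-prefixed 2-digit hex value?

0x86

s_0 = plaintext = 0xB6
s_1 = Round(s_0, k_0) = 0x53
s_2 = Round(s_1, k_1) = 0xDE
s_3 = Round(s_2, k_2) = 0x29
s_4 = Round(s_3, k_3) = 0x22
s_5 = Round(s_4, k_4) = 0xEC
s_6 = Round(s_5, k_5) = 0x86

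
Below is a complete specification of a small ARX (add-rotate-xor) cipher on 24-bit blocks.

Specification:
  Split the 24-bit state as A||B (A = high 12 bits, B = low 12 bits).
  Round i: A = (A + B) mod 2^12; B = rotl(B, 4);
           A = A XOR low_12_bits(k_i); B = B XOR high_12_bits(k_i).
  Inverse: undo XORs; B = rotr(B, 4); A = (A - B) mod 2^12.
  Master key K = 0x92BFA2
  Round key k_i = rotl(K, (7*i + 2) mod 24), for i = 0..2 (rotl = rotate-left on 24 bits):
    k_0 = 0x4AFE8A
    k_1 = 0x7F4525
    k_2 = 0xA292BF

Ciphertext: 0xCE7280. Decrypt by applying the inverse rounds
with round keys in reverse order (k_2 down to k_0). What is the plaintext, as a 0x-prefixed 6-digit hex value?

s_0 = ciphertext = 0xCE7280
s_1 = InvRound(s_0, k_2) = 0x4CE98A
s_2 = InvRound(s_1, k_1) = 0x304EE7
s_3 = InvRound(s_2, k_0) = 0x4EA8A4

0x4EA8A4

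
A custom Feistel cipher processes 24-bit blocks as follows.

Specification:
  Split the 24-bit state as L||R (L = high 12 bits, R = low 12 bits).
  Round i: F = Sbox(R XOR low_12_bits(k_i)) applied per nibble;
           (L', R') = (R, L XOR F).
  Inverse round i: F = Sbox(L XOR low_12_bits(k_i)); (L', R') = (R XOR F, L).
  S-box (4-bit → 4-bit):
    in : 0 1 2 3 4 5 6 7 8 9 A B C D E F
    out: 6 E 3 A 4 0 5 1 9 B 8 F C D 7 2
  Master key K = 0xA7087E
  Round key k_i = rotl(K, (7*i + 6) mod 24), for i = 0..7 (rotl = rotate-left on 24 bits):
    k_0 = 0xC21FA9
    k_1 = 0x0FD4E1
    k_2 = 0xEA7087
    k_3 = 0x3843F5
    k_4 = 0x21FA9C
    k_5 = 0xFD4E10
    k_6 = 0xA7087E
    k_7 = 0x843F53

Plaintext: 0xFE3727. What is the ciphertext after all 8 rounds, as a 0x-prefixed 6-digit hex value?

s_0 = plaintext = 0xFE3727
s_1 = Round(s_0, k_0) = 0x727674
s_2 = Round(s_1, k_1) = 0x674497
s_3 = Round(s_2, k_2) = 0x497292
s_4 = Round(s_3, k_3) = 0x292AC6
s_5 = Round(s_4, k_4) = 0xAC649A
s_6 = Round(s_5, k_5) = 0x49A25E
s_7 = Round(s_6, k_6) = 0x25ECAC
s_8 = Round(s_7, k_7) = 0xCAC87C

0xCAC87C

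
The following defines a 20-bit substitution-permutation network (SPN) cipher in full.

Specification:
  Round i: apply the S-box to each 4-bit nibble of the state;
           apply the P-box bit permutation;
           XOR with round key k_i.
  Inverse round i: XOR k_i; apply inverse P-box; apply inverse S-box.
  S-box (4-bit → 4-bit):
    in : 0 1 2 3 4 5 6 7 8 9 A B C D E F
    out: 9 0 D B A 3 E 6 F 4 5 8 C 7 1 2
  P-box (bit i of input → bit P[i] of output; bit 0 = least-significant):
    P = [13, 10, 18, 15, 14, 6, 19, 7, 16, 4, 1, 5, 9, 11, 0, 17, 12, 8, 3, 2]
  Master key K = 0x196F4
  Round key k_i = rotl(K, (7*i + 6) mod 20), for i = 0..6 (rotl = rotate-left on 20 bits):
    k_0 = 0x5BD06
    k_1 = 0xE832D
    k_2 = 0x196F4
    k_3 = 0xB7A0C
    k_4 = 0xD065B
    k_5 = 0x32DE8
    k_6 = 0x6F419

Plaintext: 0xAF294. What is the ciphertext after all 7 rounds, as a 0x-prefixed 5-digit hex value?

0x96067

s_0 = plaintext = 0xAF294
s_1 = Round(s_0, k_0) = 0xC212C
s_2 = Round(s_1, k_1) = 0x041A0
s_3 = Round(s_2, k_2) = 0xB6EF0
s_4 = Round(s_3, k_3) = 0x8D249
s_5 = Round(s_4, k_4) = 0x81DB4
s_6 = Round(s_5, k_5) = 0x2B876
s_7 = Round(s_6, k_6) = 0x96067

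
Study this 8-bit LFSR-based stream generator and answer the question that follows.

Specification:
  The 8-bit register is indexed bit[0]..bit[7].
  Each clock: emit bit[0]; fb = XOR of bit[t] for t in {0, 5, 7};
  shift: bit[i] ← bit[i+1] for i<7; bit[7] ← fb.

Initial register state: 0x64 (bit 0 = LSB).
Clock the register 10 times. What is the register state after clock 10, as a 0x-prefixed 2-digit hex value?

reg_0 = 0x64
clock 1: out=0, reg = 0xB2
clock 2: out=0, reg = 0x59
clock 3: out=1, reg = 0xAC
clock 4: out=0, reg = 0x56
clock 5: out=0, reg = 0x2B
clock 6: out=1, reg = 0x15
clock 7: out=1, reg = 0x8A
clock 8: out=0, reg = 0xC5
clock 9: out=1, reg = 0x62
clock 10: out=0, reg = 0xB1

0xB1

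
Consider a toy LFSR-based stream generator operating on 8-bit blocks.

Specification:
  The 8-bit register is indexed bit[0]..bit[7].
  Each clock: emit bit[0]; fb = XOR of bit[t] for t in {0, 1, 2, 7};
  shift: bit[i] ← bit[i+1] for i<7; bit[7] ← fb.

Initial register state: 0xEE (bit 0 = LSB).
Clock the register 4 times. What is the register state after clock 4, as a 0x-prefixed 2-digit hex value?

reg_0 = 0xEE
clock 1: out=0, reg = 0xF7
clock 2: out=1, reg = 0x7B
clock 3: out=1, reg = 0x3D
clock 4: out=1, reg = 0x1E

0x1E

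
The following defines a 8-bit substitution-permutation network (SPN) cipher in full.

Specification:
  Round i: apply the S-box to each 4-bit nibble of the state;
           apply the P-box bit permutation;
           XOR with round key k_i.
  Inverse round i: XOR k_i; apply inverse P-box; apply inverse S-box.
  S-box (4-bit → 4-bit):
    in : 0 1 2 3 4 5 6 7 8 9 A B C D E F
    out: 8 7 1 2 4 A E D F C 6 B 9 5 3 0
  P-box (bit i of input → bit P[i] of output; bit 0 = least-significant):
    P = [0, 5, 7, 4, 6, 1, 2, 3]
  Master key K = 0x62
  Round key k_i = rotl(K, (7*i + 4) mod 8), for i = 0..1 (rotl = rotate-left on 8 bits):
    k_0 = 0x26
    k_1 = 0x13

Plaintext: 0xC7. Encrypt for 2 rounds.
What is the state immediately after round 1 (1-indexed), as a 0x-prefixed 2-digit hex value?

0xFF

s_0 = plaintext = 0xC7
s_1 = Round(s_0, k_0) = 0xFF
s_2 = Round(s_1, k_1) = 0x13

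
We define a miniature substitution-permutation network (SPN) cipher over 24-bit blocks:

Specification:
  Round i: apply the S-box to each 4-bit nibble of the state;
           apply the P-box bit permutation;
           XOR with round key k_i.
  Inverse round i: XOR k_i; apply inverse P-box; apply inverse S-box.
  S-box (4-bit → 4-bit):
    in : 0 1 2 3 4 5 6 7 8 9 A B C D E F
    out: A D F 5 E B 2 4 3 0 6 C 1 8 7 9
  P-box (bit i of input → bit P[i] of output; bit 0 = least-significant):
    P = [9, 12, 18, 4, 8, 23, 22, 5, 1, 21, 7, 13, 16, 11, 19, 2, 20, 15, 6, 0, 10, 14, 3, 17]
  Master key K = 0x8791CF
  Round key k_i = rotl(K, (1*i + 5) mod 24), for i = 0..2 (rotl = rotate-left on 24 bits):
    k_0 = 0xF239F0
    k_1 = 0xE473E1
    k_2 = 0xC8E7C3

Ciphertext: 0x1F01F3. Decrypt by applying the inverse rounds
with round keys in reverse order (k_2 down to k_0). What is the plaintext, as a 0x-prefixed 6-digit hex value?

0x1E4EF0

s_0 = ciphertext = 0x1F01F3
s_1 = InvRound(s_0, k_2) = 0x58CD41
s_2 = InvRound(s_1, k_1) = 0xC8A40E
s_3 = InvRound(s_2, k_0) = 0x1E4EF0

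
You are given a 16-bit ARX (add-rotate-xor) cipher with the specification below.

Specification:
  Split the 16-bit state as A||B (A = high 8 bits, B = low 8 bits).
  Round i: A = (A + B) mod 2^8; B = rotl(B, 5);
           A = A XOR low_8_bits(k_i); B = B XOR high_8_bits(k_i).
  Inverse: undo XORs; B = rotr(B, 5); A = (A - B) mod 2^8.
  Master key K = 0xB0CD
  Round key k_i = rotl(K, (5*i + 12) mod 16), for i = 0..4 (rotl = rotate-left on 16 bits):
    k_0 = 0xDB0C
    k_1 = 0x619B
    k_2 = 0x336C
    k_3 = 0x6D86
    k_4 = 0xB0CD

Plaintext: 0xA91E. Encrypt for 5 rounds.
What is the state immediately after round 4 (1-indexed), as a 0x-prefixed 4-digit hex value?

s_0 = plaintext = 0xA91E
s_1 = Round(s_0, k_0) = 0xCB18
s_2 = Round(s_1, k_1) = 0x7862
s_3 = Round(s_2, k_2) = 0xB67F
s_4 = Round(s_3, k_3) = 0xB382
s_5 = Round(s_4, k_4) = 0xF8E0

0xB382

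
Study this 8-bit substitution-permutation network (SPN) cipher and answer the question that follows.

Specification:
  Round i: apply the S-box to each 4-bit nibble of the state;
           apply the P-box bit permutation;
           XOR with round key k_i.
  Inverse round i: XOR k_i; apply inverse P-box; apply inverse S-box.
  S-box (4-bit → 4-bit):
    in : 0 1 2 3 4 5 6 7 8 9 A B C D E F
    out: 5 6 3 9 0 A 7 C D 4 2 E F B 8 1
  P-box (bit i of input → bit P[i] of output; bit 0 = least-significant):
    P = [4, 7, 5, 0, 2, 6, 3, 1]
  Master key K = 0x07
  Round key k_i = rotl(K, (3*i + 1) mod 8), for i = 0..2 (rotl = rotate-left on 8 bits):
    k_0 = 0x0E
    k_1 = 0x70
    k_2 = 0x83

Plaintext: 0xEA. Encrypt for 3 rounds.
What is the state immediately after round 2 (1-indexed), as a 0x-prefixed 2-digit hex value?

0xCF

s_0 = plaintext = 0xEA
s_1 = Round(s_0, k_0) = 0x8C
s_2 = Round(s_1, k_1) = 0xCF
s_3 = Round(s_2, k_2) = 0xDD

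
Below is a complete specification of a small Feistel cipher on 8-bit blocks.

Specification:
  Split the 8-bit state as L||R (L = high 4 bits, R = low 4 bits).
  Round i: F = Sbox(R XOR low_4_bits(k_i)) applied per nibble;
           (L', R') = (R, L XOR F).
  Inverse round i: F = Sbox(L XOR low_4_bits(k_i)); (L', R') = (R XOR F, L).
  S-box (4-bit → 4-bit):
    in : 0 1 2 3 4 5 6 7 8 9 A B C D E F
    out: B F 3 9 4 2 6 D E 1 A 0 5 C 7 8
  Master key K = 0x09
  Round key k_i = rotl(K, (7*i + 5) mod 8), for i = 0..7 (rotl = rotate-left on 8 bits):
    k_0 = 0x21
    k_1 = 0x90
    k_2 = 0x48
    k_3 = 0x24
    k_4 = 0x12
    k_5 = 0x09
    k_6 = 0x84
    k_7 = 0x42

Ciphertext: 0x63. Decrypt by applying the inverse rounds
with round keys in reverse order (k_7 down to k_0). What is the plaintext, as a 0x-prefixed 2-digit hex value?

0xA7

s_0 = ciphertext = 0x63
s_1 = InvRound(s_0, k_7) = 0x76
s_2 = InvRound(s_1, k_6) = 0xF7
s_3 = InvRound(s_2, k_5) = 0x1F
s_4 = InvRound(s_3, k_4) = 0x61
s_5 = InvRound(s_4, k_3) = 0x26
s_6 = InvRound(s_5, k_2) = 0xC2
s_7 = InvRound(s_6, k_1) = 0x7C
s_8 = InvRound(s_7, k_0) = 0xA7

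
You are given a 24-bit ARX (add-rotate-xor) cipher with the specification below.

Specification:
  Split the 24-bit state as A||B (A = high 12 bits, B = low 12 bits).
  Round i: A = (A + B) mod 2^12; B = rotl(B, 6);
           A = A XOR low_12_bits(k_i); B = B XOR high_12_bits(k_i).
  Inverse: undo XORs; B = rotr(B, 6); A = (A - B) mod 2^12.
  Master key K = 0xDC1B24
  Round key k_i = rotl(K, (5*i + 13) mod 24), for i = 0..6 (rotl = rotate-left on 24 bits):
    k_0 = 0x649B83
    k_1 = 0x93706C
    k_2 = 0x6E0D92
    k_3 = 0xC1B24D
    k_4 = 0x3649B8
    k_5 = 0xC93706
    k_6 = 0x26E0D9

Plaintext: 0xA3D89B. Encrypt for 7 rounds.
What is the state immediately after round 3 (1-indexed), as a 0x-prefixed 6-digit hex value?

s_0 = plaintext = 0xA3D89B
s_1 = Round(s_0, k_0) = 0x95B0AB
s_2 = Round(s_1, k_1) = 0xA6A3F5
s_3 = Round(s_2, k_2) = 0x3CDBAF
s_4 = Round(s_3, k_3) = 0xD317F5
s_5 = Round(s_4, k_4) = 0xC9EE3B
s_6 = Round(s_5, k_5) = 0xDDF26B
s_7 = Round(s_6, k_6) = 0x0938A7

0x3CDBAF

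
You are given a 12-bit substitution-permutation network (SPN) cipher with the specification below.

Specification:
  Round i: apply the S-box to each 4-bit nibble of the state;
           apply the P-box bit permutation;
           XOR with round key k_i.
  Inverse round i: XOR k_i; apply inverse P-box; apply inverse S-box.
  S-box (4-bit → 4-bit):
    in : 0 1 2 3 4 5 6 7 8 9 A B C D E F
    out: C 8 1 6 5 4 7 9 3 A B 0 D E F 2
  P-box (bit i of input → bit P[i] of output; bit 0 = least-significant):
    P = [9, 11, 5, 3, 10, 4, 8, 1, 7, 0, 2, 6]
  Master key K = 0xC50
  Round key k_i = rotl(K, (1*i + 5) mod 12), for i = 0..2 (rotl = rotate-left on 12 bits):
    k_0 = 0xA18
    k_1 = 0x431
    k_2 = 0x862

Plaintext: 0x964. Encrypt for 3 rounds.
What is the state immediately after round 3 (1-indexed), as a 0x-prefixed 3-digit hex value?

0xF1B

s_0 = plaintext = 0x964
s_1 = Round(s_0, k_0) = 0xD69
s_2 = Round(s_1, k_1) = 0x96C
s_3 = Round(s_2, k_2) = 0xF1B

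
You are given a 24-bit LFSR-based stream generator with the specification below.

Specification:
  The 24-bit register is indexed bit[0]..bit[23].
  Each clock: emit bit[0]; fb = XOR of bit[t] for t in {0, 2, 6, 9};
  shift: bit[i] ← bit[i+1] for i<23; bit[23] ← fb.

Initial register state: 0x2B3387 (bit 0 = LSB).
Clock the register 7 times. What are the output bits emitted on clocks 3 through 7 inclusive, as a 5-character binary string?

10000

reg_0 = 0x2B3387
clock 1: out=1, reg = 0x9599C3
clock 2: out=1, reg = 0x4ACCE1
clock 3: out=1, reg = 0x256670
clock 4: out=0, reg = 0x12B338
clock 5: out=0, reg = 0x89599C
clock 6: out=0, reg = 0xC4ACCE
clock 7: out=0, reg = 0x625667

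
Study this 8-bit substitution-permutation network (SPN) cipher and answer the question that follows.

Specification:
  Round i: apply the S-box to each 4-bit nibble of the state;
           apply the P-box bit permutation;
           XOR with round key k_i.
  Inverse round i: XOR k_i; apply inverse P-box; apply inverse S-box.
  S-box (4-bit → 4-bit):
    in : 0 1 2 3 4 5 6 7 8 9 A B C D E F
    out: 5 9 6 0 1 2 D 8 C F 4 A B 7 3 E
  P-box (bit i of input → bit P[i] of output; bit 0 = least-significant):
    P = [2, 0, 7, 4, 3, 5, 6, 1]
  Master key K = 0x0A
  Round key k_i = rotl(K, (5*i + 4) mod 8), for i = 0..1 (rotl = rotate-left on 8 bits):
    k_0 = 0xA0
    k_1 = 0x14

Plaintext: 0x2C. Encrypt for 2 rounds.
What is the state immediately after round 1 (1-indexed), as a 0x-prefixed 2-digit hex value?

0xD5

s_0 = plaintext = 0x2C
s_1 = Round(s_0, k_0) = 0xD5
s_2 = Round(s_1, k_1) = 0x7D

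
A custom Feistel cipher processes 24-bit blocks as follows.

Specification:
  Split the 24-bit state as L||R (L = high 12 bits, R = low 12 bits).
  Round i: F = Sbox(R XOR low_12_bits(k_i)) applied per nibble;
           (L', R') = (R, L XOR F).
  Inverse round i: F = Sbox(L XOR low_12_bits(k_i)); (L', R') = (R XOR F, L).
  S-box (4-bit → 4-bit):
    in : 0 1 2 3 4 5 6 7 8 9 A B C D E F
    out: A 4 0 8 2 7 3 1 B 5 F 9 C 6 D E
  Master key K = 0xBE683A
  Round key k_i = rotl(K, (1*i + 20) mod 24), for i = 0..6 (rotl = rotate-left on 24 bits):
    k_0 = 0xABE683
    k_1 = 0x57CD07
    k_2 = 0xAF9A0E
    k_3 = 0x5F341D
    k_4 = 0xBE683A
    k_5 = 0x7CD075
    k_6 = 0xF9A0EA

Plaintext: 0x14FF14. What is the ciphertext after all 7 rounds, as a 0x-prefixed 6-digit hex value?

0xEEF5D1

s_0 = plaintext = 0x14FF14
s_1 = Round(s_0, k_0) = 0xF1441E
s_2 = Round(s_1, k_1) = 0x41EA51
s_3 = Round(s_2, k_2) = 0xA51E60
s_4 = Round(s_3, k_3) = 0xE60547
s_5 = Round(s_4, k_4) = 0x547876
s_6 = Round(s_5, k_5) = 0x876EEF
s_7 = Round(s_6, k_6) = 0xEEF5D1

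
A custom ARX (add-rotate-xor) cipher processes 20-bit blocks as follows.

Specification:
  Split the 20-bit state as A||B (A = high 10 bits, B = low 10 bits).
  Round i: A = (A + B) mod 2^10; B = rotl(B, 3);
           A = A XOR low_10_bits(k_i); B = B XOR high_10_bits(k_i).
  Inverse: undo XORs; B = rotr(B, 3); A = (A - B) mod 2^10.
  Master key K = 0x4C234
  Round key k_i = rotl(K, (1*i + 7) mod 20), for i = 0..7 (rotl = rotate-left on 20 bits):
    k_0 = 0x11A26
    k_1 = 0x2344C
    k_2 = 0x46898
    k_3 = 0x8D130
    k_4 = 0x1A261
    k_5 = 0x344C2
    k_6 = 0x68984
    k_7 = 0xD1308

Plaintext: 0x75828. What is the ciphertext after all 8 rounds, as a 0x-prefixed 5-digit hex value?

0x98A9B

s_0 = plaintext = 0x75828
s_1 = Round(s_0, k_0) = 0xF6106
s_2 = Round(s_1, k_1) = 0x248BF
s_3 = Round(s_2, k_2) = 0x724E3
s_4 = Round(s_3, k_3) = 0xE712D
s_5 = Round(s_4, k_4) = 0xAA102
s_6 = Round(s_5, k_5) = 0xDA0C3
s_7 = Round(s_6, k_6) = 0x6BFBB
s_8 = Round(s_7, k_7) = 0x98A9B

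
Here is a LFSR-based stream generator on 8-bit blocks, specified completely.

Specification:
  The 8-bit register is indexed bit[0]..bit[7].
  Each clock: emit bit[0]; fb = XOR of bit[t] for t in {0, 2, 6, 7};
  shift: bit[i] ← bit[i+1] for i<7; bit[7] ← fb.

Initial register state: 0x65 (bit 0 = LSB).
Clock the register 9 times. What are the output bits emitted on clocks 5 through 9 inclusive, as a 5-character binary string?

01101

reg_0 = 0x65
clock 1: out=1, reg = 0xB2
clock 2: out=0, reg = 0xD9
clock 3: out=1, reg = 0xEC
clock 4: out=0, reg = 0xF6
clock 5: out=0, reg = 0xFB
clock 6: out=1, reg = 0xFD
clock 7: out=1, reg = 0x7E
clock 8: out=0, reg = 0x3F
clock 9: out=1, reg = 0x1F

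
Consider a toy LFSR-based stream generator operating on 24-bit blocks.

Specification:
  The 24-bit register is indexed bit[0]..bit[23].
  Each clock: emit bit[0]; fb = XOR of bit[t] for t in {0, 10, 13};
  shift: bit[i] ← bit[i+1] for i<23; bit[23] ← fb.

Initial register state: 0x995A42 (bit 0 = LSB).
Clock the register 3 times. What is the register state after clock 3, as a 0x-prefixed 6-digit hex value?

0xD32B48

reg_0 = 0x995A42
clock 1: out=0, reg = 0x4CAD21
clock 2: out=1, reg = 0xA65690
clock 3: out=0, reg = 0xD32B48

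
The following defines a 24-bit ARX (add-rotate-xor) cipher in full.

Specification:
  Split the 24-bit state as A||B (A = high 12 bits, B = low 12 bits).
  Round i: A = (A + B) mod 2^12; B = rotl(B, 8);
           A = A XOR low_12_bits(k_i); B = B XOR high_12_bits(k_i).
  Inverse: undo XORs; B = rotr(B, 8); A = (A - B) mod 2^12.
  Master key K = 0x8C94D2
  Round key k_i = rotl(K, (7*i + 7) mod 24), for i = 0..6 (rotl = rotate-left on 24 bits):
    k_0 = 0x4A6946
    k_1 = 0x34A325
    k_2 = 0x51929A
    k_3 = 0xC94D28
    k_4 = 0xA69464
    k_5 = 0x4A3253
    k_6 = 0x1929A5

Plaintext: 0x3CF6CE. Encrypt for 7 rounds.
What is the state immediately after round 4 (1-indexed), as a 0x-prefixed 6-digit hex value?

0x4ABBAC

s_0 = plaintext = 0x3CF6CE
s_1 = Round(s_0, k_0) = 0x3DBACA
s_2 = Round(s_1, k_1) = 0xD809E6
s_3 = Round(s_2, k_2) = 0x5FC387
s_4 = Round(s_3, k_3) = 0x4ABBAC
s_5 = Round(s_4, k_4) = 0x4336D3
s_6 = Round(s_5, k_5) = 0x9557CE
s_7 = Round(s_6, k_6) = 0x886FEE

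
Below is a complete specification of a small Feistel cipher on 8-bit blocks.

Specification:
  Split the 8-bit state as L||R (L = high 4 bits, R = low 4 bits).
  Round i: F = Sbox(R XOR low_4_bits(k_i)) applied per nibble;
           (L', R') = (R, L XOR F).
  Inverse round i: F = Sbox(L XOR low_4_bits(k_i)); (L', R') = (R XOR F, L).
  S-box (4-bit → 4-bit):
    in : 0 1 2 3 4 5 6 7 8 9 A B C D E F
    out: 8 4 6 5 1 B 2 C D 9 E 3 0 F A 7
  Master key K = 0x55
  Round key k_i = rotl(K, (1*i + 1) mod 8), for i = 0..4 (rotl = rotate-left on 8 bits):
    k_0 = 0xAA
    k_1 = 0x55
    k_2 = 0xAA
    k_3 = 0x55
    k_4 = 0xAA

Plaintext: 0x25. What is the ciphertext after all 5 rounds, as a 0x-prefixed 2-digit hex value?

0xD5

s_0 = plaintext = 0x25
s_1 = Round(s_0, k_0) = 0x55
s_2 = Round(s_1, k_1) = 0x5D
s_3 = Round(s_2, k_2) = 0xD9
s_4 = Round(s_3, k_3) = 0x9D
s_5 = Round(s_4, k_4) = 0xD5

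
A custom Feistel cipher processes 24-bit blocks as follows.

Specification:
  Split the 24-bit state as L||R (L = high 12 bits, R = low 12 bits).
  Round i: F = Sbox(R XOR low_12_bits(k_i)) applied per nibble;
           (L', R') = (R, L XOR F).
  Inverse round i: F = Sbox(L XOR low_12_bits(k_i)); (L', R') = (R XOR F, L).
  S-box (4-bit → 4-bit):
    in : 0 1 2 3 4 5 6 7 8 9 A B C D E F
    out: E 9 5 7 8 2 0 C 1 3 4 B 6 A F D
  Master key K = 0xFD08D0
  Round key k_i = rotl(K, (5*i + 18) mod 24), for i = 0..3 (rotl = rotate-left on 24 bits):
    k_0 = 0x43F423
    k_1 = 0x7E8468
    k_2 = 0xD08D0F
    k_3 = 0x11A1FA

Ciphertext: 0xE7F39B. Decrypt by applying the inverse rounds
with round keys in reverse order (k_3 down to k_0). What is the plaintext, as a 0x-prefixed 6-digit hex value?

s_0 = ciphertext = 0xE7F39B
s_1 = InvRound(s_0, k_3) = 0xE89E7F
s_2 = InvRound(s_1, k_2) = 0x96FE89
s_3 = InvRound(s_2, k_1) = 0x46596F
s_4 = InvRound(s_3, k_0) = 0x7EF465

0x7EF465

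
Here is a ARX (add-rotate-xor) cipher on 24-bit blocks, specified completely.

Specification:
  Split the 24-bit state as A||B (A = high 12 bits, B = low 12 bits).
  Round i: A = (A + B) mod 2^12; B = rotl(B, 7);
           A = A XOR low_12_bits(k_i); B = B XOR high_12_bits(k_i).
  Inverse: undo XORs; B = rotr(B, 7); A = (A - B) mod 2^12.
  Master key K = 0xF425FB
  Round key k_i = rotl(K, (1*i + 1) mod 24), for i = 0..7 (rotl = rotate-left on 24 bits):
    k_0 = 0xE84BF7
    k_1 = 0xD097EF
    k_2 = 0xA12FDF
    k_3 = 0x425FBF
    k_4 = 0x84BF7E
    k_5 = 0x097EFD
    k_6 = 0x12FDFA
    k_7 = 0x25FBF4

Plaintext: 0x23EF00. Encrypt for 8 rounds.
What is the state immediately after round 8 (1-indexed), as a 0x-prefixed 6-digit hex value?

0x44F853

s_0 = plaintext = 0x23EF00
s_1 = Round(s_0, k_0) = 0xAC9EFC
s_2 = Round(s_1, k_1) = 0xE2A37E
s_3 = Round(s_2, k_2) = 0xE77509
s_4 = Round(s_3, k_3) = 0xC3F08D
s_5 = Round(s_4, k_4) = 0x3B2ECF
s_6 = Round(s_5, k_5) = 0xC7C761
s_7 = Round(s_6, k_6) = 0xE27194
s_8 = Round(s_7, k_7) = 0x44F853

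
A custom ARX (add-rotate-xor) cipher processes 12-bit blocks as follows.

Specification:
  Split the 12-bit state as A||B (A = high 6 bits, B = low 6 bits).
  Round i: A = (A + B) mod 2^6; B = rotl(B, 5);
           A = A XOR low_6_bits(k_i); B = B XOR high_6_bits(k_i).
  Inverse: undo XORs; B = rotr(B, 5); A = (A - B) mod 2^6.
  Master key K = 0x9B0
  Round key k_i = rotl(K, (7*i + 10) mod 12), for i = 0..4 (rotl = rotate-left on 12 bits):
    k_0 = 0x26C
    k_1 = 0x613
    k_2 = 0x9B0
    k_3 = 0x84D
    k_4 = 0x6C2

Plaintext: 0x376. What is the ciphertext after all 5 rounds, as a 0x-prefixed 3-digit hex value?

0x408

s_0 = plaintext = 0x376
s_1 = Round(s_0, k_0) = 0xBD2
s_2 = Round(s_1, k_1) = 0x491
s_3 = Round(s_2, k_2) = 0x4CE
s_4 = Round(s_3, k_3) = 0xB26
s_5 = Round(s_4, k_4) = 0x408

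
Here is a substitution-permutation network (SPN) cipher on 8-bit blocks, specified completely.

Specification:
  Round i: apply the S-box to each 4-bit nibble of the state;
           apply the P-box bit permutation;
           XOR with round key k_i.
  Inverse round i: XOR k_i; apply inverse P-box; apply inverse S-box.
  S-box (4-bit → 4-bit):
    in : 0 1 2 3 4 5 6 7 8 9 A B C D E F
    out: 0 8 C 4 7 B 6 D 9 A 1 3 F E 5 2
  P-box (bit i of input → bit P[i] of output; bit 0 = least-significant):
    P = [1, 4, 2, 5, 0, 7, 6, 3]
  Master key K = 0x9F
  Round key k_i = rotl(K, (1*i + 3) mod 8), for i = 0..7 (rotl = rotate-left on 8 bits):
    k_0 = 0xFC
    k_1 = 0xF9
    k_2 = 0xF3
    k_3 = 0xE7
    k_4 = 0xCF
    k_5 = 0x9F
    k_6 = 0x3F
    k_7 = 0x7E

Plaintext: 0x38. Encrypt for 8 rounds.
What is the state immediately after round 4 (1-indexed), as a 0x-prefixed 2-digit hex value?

s_0 = plaintext = 0x38
s_1 = Round(s_0, k_0) = 0x9E
s_2 = Round(s_1, k_1) = 0x77
s_3 = Round(s_2, k_2) = 0x9C
s_4 = Round(s_3, k_3) = 0x59
s_5 = Round(s_4, k_4) = 0x76
s_6 = Round(s_5, k_5) = 0xC2
s_7 = Round(s_6, k_6) = 0xD2
s_8 = Round(s_7, k_7) = 0x92

0x59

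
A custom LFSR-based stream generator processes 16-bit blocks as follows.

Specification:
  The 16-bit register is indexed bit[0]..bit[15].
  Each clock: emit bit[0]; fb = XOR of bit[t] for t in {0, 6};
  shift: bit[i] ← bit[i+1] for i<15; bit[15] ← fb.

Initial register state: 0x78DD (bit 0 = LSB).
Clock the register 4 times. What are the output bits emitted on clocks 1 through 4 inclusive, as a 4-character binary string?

reg_0 = 0x78DD
clock 1: out=1, reg = 0x3C6E
clock 2: out=0, reg = 0x9E37
clock 3: out=1, reg = 0xCF1B
clock 4: out=1, reg = 0xE78D

1011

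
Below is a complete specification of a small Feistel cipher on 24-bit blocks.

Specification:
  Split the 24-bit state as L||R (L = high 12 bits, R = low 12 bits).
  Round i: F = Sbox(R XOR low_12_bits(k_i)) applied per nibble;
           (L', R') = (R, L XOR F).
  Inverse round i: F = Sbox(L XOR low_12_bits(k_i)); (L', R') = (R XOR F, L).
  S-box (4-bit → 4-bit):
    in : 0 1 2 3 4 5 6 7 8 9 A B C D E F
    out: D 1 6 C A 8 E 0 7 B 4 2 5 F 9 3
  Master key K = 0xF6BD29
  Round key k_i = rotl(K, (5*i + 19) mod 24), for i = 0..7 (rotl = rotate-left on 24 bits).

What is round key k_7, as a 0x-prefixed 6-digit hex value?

0xAF4A7D

K = 0xF6BD29
k_0 = rotl(K, (5*0+19) mod 24) = rotl(K, 19) = 0x4FB5E9
k_1 = rotl(K, (5*1+19) mod 24) = rotl(K, 0) = 0xF6BD29
k_2 = rotl(K, (5*2+19) mod 24) = rotl(K, 5) = 0xD7A53E
k_3 = rotl(K, (5*3+19) mod 24) = rotl(K, 10) = 0xF4A7DA
k_4 = rotl(K, (5*4+19) mod 24) = rotl(K, 15) = 0x94FB5E
k_5 = rotl(K, (5*5+19) mod 24) = rotl(K, 20) = 0x9F6BD2
k_6 = rotl(K, (5*6+19) mod 24) = rotl(K, 1) = 0xED7A53
k_7 = rotl(K, (5*7+19) mod 24) = rotl(K, 6) = 0xAF4A7D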